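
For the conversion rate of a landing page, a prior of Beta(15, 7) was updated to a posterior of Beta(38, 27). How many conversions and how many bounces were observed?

23 conversions and 20 bounces

Under Beta–binomial conjugacy the posterior parameters are (α+s, β+f).
So s = 38 − 15 = 23 and f = 27 − 7 = 20.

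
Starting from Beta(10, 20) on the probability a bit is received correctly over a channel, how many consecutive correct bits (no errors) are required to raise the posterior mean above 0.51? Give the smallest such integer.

k = 11

After k correct bits and 0 errors the posterior is Beta(10+k, 20), with mean (10+k)/(10+20+k).
Set (10+k)/(30+k) > 0.51 and solve: k > (0.51·30 − 10)/(1 − 0.51) = 10.816.
The smallest integer exceeding 10.816 is 11.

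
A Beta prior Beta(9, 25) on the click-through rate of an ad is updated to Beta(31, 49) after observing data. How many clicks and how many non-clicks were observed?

A Beta(a, b) prior with s successes and f failures in binomial data gives a Beta(a+s, b+f) posterior.
Match parameters: s=31−9=22, f=49−25=24.

22 clicks and 24 non-clicks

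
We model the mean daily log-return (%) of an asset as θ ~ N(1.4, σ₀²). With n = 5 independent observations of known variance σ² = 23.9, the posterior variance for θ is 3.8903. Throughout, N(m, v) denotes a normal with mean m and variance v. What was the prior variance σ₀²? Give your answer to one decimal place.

Posterior precision equals prior precision plus data precision: 1/σ_n² = 1/σ₀² + n/σ².
So 1/σ₀² = 1/3.8903 − 5/23.9 = 0.257050 − 0.209205 = 0.047845.
Hence σ₀² = 1/0.047845 ≈ 20.9.

σ₀² = 20.9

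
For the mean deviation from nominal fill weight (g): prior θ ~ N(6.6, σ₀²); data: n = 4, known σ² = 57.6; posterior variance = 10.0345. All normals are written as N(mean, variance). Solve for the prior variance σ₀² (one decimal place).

σ₀² = 33.1

Posterior precision equals prior precision plus data precision: 1/σ_n² = 1/σ₀² + n/σ².
So 1/σ₀² = 1/10.0345 − 4/57.6 = 0.099656 − 0.069444 = 0.030212.
Hence σ₀² = 1/0.030212 ≈ 33.1.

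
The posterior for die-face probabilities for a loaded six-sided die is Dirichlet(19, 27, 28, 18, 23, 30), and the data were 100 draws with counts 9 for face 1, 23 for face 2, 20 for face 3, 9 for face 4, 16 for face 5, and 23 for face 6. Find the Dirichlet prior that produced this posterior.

For a Dirichlet(α) prior with multinomial counts c, the posterior is Dirichlet(α + c) componentwise.
Subtract each count from the matching posterior parameter: 19−9=10, 27−23=4, 28−20=8, 18−9=9, 23−16=7, 30−23=7.

Dirichlet(10, 4, 8, 9, 7, 7)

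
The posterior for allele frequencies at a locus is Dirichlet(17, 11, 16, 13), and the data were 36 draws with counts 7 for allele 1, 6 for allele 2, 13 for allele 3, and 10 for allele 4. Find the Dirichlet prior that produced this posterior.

For a Dirichlet(α) prior with multinomial counts c, the posterior is Dirichlet(α + c) componentwise.
Subtract each count from the matching posterior parameter: 17−7=10, 11−6=5, 16−13=3, 13−10=3.

Dirichlet(10, 5, 3, 3)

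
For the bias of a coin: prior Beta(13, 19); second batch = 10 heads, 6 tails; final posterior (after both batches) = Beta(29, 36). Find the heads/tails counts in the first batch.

6 heads and 11 tails

Sequential conjugate updates are equivalent to a single update on the pooled data, so total successes = posterior α − prior α and total failures = posterior β − prior β.
Total across both batches: 29−13=16 heads, 36−19=17 tails.
Subtract the second batch: 16−10=6 heads and 17−6=11 tails.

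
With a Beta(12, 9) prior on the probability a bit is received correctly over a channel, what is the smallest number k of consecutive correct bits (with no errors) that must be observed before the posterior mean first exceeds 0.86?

After k correct bits and 0 errors the posterior is Beta(12+k, 9), with mean (12+k)/(12+9+k).
Set (12+k)/(21+k) > 0.86 and solve: k > (0.86·21 − 12)/(1 − 0.86) = 43.286.
The smallest integer exceeding 43.286 is 44, and checking k=44: (56)/(65) = 0.8615 > 0.86.

k = 44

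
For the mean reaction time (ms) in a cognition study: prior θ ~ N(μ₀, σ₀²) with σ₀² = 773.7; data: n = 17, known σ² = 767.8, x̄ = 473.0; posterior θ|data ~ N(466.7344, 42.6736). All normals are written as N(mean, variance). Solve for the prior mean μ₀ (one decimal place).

μ₀ = 359.4

With known observation variance, the Normal–Normal posterior has precision τ_n = τ₀ + n/σ² and mean μ_n = (τ₀μ₀ + (n/σ²)x̄)/τ_n.
Here τ₀ = 1/773.7 = 0.001292 and τ_data = 17/767.8 = 0.022141, so τ_n = 0.023433.
Rearranging for μ₀: μ₀ = (μ_n·τ_n − τ_data·x̄)/τ₀ = (466.7344·0.023433 − 0.022141·473.0) / 0.001292 = 0.464294/0.001292 ≈ 359.4.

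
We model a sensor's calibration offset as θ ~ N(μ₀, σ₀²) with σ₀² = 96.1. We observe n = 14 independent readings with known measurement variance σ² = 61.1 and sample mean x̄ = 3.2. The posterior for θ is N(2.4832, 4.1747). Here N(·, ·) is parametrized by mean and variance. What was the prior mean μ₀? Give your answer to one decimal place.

With known observation variance, the Normal–Normal posterior has precision τ_n = τ₀ + n/σ² and mean μ_n = (τ₀μ₀ + (n/σ²)x̄)/τ_n.
Here τ₀ = 1/96.1 = 0.010406 and τ_data = 14/61.1 = 0.229133, so τ_n = 0.239539.
Rearranging for μ₀: μ₀ = (μ_n·τ_n − τ_data·x̄)/τ₀ = (2.4832·0.239539 − 0.229133·3.2) / 0.010406 = -0.138402/0.010406 ≈ -13.3.

μ₀ = -13.3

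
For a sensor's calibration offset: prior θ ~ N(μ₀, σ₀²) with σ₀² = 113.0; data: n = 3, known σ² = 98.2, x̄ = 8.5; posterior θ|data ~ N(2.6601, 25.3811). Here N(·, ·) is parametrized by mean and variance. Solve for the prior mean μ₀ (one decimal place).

The posterior mean is a precision-weighted average: μ_n = (τ₀μ₀ + τ_data·x̄)/(τ₀+τ_data), with τ₀=1/σ₀² and τ_data=n/σ².
Here τ₀ = 1/113.0 = 0.008850 and τ_data = 3/98.2 = 0.030550, so τ_n = 0.039400.
Rearranging for μ₀: μ₀ = (μ_n·τ_n − τ_data·x̄)/τ₀ = (2.6601·0.039400 − 0.030550·8.5) / 0.008850 = -0.154867/0.008850 ≈ -17.5.

μ₀ = -17.5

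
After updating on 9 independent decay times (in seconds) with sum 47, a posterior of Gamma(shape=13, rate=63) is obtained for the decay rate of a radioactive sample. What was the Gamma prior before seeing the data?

For an exponential likelihood with a Gamma(α, β) prior on the rate, n observations with total T give posterior Gamma(α+n, β+T).
So α = 13 − 9 = 4 and β = 63 − 47 = 16.

Gamma(shape=4, rate=16)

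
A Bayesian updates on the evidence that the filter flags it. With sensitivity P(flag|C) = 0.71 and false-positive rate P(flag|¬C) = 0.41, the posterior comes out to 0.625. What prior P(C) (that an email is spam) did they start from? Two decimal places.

P(C) = 0.49

Bayes' rule in odds form gives O(C|E) = O(C)·[P(E|C)/P(E|¬C)], hence O(C) = O(C|E)/LR.
Posterior odds = 0.625/(1−0.625) = 1.6667. LR = 0.71/0.41 = 1.7317.
Prior odds = 1.6667/1.7317 = 0.9625, so P(C) = 0.9625/(1+0.9625) ≈ 0.49.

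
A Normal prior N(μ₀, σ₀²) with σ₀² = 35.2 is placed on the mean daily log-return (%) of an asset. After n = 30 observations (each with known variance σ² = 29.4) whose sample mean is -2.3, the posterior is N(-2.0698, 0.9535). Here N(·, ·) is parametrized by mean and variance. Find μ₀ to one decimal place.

μ₀ = 6.2

With known observation variance, the Normal–Normal posterior has precision τ_n = τ₀ + n/σ² and mean μ_n = (τ₀μ₀ + (n/σ²)x̄)/τ_n.
Here τ₀ = 1/35.2 = 0.028409 and τ_data = 30/29.4 = 1.020408, so τ_n = 1.048817.
Rearranging for μ₀: μ₀ = (μ_n·τ_n − τ_data·x̄)/τ₀ = (-2.0698·1.048817 − 1.020408·-2.3) / 0.028409 = 0.176097/0.028409 ≈ 6.2.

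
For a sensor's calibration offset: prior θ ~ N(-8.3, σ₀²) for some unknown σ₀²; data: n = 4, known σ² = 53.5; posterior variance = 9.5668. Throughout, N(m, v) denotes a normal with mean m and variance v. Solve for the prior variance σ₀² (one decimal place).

For the Normal–Normal model with known σ², precisions add: τ_n = τ₀ + n/σ².
So 1/σ₀² = 1/9.5668 − 4/53.5 = 0.104528 − 0.074766 = 0.029762.
Hence σ₀² = 1/0.029762 ≈ 33.6.

σ₀² = 33.6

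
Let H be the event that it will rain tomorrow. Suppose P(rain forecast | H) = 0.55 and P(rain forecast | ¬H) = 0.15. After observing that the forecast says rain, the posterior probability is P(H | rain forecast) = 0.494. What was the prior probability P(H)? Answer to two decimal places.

P(H) = 0.21

In odds form, posterior odds = prior odds × likelihood ratio, so prior odds = posterior odds ÷ LR.
Posterior odds = 0.494/(1−0.494) = 0.9763. LR = 0.55/0.15 = 3.6667.
Prior odds = 0.9763/3.6667 = 0.2663, so P(H) = 0.2663/(1+0.2663) ≈ 0.21.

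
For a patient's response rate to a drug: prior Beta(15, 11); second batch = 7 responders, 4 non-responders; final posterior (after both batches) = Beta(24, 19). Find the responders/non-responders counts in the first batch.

Because Beta–binomial updating is additive in the counts, the combined data contributed (α_post−α_prior, β_post−β_prior) successes and failures.
Total across both batches: 24−15=9 responders, 19−11=8 non-responders.
Subtract the second batch: 9−7=2 responders and 8−4=4 non-responders.

2 responders and 4 non-responders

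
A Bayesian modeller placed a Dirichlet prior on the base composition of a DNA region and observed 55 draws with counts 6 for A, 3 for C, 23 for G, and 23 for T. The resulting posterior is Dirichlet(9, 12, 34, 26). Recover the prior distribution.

For a Dirichlet(α) prior with multinomial counts c, the posterior is Dirichlet(α + c) componentwise.
Subtract each count from the matching posterior parameter: 9−6=3, 12−3=9, 34−23=11, 26−23=3.

Dirichlet(3, 9, 11, 3)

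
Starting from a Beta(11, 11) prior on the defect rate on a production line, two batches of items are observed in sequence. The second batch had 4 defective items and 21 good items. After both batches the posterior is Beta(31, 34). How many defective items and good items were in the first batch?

Because Beta–binomial updating is additive in the counts, the combined data contributed (α_post−α_prior, β_post−β_prior) successes and failures.
Total across both batches: 31−11=20 defective items, 34−11=23 good items.
Subtract the second batch: 20−4=16 defective items and 23−21=2 good items.

16 defective items and 2 good items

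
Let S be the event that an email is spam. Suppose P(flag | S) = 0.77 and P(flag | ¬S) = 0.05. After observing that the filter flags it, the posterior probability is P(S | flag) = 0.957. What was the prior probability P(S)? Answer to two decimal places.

P(S) = 0.59

In odds form, posterior odds = prior odds × likelihood ratio, so prior odds = posterior odds ÷ LR.
Posterior odds = 0.957/(1−0.957) = 22.2558. LR = 0.77/0.05 = 15.4000.
Prior odds = 22.2558/15.4000 = 1.4452, so P(S) = 1.4452/(1+1.4452) ≈ 0.59.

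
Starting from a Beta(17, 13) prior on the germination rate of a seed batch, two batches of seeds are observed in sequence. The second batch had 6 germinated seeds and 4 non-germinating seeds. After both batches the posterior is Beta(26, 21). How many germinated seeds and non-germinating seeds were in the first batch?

3 germinated seeds and 4 non-germinating seeds

Because Beta–binomial updating is additive in the counts, the combined data contributed (α_post−α_prior, β_post−β_prior) successes and failures.
Total across both batches: 26−17=9 germinated seeds, 21−13=8 non-germinating seeds.
Subtract the second batch: 9−6=3 germinated seeds and 8−4=4 non-germinating seeds.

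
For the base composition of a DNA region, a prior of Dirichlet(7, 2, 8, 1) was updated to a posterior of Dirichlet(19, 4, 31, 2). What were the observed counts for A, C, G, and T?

counts (12, 2, 23, 1)

For a Dirichlet(α) prior with multinomial counts c, the posterior is Dirichlet(α + c) componentwise.
Counts are posterior − prior componentwise: 19−7=12, 4−2=2, 31−8=23, 2−1=1.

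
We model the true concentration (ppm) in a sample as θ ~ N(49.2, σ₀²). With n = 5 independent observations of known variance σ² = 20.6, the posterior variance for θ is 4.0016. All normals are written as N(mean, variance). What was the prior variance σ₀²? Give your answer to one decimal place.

σ₀² = 139.2

Posterior precision equals prior precision plus data precision: 1/σ_n² = 1/σ₀² + n/σ².
So 1/σ₀² = 1/4.0016 − 5/20.6 = 0.249900 − 0.242718 = 0.007182.
Hence σ₀² = 1/0.007182 ≈ 139.2.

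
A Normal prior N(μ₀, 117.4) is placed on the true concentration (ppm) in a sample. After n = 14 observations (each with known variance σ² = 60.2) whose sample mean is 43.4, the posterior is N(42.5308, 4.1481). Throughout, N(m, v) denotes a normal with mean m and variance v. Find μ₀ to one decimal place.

With known observation variance, the Normal–Normal posterior has precision τ_n = τ₀ + n/σ² and mean μ_n = (τ₀μ₀ + (n/σ²)x̄)/τ_n.
Here τ₀ = 1/117.4 = 0.008518 and τ_data = 14/60.2 = 0.232558, so τ_n = 0.241076.
Rearranging for μ₀: μ₀ = (μ_n·τ_n − τ_data·x̄)/τ₀ = (42.5308·0.241076 − 0.232558·43.4) / 0.008518 = 0.160138/0.008518 ≈ 18.8.

μ₀ = 18.8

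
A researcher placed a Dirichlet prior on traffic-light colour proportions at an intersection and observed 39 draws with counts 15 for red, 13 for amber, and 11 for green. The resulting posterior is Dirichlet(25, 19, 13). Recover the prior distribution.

Dirichlet(10, 6, 2)

For a Dirichlet(α) prior with multinomial counts c, the posterior is Dirichlet(α + c) componentwise.
Subtract each count from the matching posterior parameter: 25−15=10, 19−13=6, 13−11=2.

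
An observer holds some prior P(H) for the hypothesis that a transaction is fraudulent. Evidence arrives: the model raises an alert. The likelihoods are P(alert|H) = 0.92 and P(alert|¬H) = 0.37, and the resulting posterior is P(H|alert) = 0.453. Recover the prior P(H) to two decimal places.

P(H) = 0.25

In odds form, posterior odds = prior odds × likelihood ratio, so prior odds = posterior odds ÷ LR.
Posterior odds = 0.453/(1−0.453) = 0.8282. LR = 0.92/0.37 = 2.4865.
Prior odds = 0.8282/2.4865 = 0.3331, so P(H) = 0.3331/(1+0.3331) ≈ 0.25.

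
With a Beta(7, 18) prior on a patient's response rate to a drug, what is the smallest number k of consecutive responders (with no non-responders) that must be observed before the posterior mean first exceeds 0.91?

After k responders and 0 non-responders the posterior is Beta(7+k, 18), with mean (7+k)/(7+18+k).
Set (7+k)/(25+k) > 0.91 and solve: k > (0.91·25 − 7)/(1 − 0.91) = 175.000.
The smallest integer exceeding 175.000 is 176.

k = 176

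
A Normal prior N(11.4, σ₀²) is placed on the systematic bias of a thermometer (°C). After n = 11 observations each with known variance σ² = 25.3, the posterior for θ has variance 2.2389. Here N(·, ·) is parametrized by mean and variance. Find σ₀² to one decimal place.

Posterior precision equals prior precision plus data precision: 1/σ_n² = 1/σ₀² + n/σ².
So 1/σ₀² = 1/2.2389 − 11/25.3 = 0.446648 − 0.434783 = 0.011865.
Hence σ₀² = 1/0.011865 ≈ 84.3.

σ₀² = 84.3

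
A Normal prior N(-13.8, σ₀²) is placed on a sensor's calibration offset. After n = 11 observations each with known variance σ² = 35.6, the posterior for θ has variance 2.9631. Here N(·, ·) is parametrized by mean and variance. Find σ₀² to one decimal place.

For the Normal–Normal model with known σ², precisions add: τ_n = τ₀ + n/σ².
So 1/σ₀² = 1/2.9631 − 11/35.6 = 0.337484 − 0.308989 = 0.028495.
Hence σ₀² = 1/0.028495 ≈ 35.1.

σ₀² = 35.1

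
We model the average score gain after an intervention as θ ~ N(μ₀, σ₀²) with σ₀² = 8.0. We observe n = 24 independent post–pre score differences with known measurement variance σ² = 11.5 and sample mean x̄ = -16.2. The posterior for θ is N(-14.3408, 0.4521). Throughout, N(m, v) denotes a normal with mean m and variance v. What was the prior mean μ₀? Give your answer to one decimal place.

μ₀ = 16.7

With known observation variance, the Normal–Normal posterior has precision τ_n = τ₀ + n/σ² and mean μ_n = (τ₀μ₀ + (n/σ²)x̄)/τ_n.
Here τ₀ = 1/8.0 = 0.125000 and τ_data = 24/11.5 = 2.086957, so τ_n = 2.211957.
Rearranging for μ₀: μ₀ = (μ_n·τ_n − τ_data·x̄)/τ₀ = (-14.3408·2.211957 − 2.086957·-16.2) / 0.125000 = 2.087470/0.125000 ≈ 16.7.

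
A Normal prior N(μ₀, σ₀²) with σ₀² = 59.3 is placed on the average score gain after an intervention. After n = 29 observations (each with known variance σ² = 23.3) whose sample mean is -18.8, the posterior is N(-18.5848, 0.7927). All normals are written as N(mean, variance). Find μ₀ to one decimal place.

With known observation variance, the Normal–Normal posterior has precision τ_n = τ₀ + n/σ² and mean μ_n = (τ₀μ₀ + (n/σ²)x̄)/τ_n.
Here τ₀ = 1/59.3 = 0.016863 and τ_data = 29/23.3 = 1.244635, so τ_n = 1.261498.
Rearranging for μ₀: μ₀ = (μ_n·τ_n − τ_data·x̄)/τ₀ = (-18.5848·1.261498 − 1.244635·-18.8) / 0.016863 = -0.045550/0.016863 ≈ -2.7.

μ₀ = -2.7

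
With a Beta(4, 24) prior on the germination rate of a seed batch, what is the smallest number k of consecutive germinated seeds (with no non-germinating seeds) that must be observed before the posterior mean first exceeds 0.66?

After k germinated seeds and 0 non-germinating seeds the posterior is Beta(4+k, 24), with mean (4+k)/(4+24+k).
Set (4+k)/(28+k) > 0.66 and solve: k > (0.66·28 − 4)/(1 − 0.66) = 42.588.
The smallest integer exceeding 42.588 is 43, and checking k=43: (47)/(71) = 0.6620 > 0.66.

k = 43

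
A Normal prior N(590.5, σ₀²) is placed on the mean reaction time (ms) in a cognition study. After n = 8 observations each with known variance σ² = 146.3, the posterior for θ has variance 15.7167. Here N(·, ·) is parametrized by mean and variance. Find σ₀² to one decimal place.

σ₀² = 111.8

Posterior precision equals prior precision plus data precision: 1/σ_n² = 1/σ₀² + n/σ².
So 1/σ₀² = 1/15.7167 − 8/146.3 = 0.063627 − 0.054682 = 0.008945.
Hence σ₀² = 1/0.008945 ≈ 111.8.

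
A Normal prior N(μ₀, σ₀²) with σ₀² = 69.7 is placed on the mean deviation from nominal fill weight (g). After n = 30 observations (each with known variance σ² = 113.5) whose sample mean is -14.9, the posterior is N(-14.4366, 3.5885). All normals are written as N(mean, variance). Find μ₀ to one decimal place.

The posterior mean is a precision-weighted average: μ_n = (τ₀μ₀ + τ_data·x̄)/(τ₀+τ_data), with τ₀=1/σ₀² and τ_data=n/σ².
Here τ₀ = 1/69.7 = 0.014347 and τ_data = 30/113.5 = 0.264317, so τ_n = 0.278664.
Rearranging for μ₀: μ₀ = (μ_n·τ_n − τ_data·x̄)/τ₀ = (-14.4366·0.278664 − 0.264317·-14.9) / 0.014347 = -0.084637/0.014347 ≈ -5.9.

μ₀ = -5.9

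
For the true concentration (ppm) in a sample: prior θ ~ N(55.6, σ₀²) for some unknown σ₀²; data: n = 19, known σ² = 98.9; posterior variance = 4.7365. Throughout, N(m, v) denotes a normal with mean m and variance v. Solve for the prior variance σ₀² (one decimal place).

For the Normal–Normal model with known σ², precisions add: τ_n = τ₀ + n/σ².
So 1/σ₀² = 1/4.7365 − 19/98.9 = 0.211126 − 0.192113 = 0.019013.
Hence σ₀² = 1/0.019013 ≈ 52.6.

σ₀² = 52.6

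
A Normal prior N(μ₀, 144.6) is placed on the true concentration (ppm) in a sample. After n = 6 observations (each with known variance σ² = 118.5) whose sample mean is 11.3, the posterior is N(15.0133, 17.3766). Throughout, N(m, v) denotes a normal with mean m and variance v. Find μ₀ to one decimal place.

The posterior mean is a precision-weighted average: μ_n = (τ₀μ₀ + τ_data·x̄)/(τ₀+τ_data), with τ₀=1/σ₀² and τ_data=n/σ².
Here τ₀ = 1/144.6 = 0.006916 and τ_data = 6/118.5 = 0.050633, so τ_n = 0.057549.
Rearranging for μ₀: μ₀ = (μ_n·τ_n − τ_data·x̄)/τ₀ = (15.0133·0.057549 − 0.050633·11.3) / 0.006916 = 0.291848/0.006916 ≈ 42.2.

μ₀ = 42.2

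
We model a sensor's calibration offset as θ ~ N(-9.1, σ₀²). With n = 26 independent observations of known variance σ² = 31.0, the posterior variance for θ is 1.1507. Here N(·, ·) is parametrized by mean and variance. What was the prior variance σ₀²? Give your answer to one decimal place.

Posterior precision equals prior precision plus data precision: 1/σ_n² = 1/σ₀² + n/σ².
So 1/σ₀² = 1/1.1507 − 26/31.0 = 0.869036 − 0.838710 = 0.030326.
Hence σ₀² = 1/0.030326 ≈ 33.0.

σ₀² = 33.0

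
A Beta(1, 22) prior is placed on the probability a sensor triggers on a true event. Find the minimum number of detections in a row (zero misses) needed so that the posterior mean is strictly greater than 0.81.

k = 93

After k detections and 0 misses the posterior is Beta(1+k, 22), with mean (1+k)/(1+22+k).
Set (1+k)/(23+k) > 0.81 and solve: k > (0.81·23 − 1)/(1 − 0.81) = 92.789.
The smallest integer exceeding 92.789 is 93, and checking k=93: (94)/(116) = 0.8103 > 0.81.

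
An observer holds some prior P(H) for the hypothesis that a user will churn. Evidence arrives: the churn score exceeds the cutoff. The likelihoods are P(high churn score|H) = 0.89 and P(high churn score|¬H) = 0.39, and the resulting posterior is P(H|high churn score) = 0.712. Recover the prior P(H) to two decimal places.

P(H) = 0.52

Bayes' rule in odds form gives O(H|E) = O(H)·[P(E|H)/P(E|¬H)], hence O(H) = O(H|E)/LR.
Posterior odds = 0.712/(1−0.712) = 2.4722. LR = 0.89/0.39 = 2.2821.
Prior odds = 2.4722/2.2821 = 1.0833, so P(H) = 1.0833/(1+1.0833) ≈ 0.52.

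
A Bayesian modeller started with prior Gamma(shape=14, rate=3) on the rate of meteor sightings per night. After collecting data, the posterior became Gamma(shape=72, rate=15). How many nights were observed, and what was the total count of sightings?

n = 12 nights with total 58 sightings

A Gamma(α, β) prior (rate parametrization) on a Poisson rate with n observations summing to S gives posterior Gamma(α+S, β+n).
Matching: Σxᵢ = 72 − 14 = 58 and n = 15 − 3 = 12.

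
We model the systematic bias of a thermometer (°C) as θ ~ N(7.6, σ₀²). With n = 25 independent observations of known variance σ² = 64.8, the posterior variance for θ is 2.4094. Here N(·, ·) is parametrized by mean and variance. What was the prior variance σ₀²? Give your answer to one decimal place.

σ₀² = 34.2

Posterior precision equals prior precision plus data precision: 1/σ_n² = 1/σ₀² + n/σ².
So 1/σ₀² = 1/2.4094 − 25/64.8 = 0.415041 − 0.385802 = 0.029239.
Hence σ₀² = 1/0.029239 ≈ 34.2.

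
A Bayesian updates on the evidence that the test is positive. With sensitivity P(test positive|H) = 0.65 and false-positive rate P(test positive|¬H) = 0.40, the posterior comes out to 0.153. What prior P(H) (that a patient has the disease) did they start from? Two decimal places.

In odds form, posterior odds = prior odds × likelihood ratio, so prior odds = posterior odds ÷ LR.
Posterior odds = 0.153/(1−0.153) = 0.1806. LR = 0.65/0.40 = 1.6250.
Prior odds = 0.1806/1.6250 = 0.1111, so P(H) = 0.1111/(1+0.1111) ≈ 0.10.

P(H) = 0.10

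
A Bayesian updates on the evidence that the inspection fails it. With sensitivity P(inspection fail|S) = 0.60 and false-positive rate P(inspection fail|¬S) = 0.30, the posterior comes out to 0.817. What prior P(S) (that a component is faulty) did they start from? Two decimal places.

P(S) = 0.69

In odds form, posterior odds = prior odds × likelihood ratio, so prior odds = posterior odds ÷ LR.
Posterior odds = 0.817/(1−0.817) = 4.4645. LR = 0.60/0.30 = 2.0000.
Prior odds = 4.4645/2.0000 = 2.2323, so P(S) = 2.2323/(1+2.2323) ≈ 0.69.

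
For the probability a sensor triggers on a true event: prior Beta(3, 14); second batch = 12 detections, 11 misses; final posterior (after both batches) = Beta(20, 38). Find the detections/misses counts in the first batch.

5 detections and 13 misses

Sequential conjugate updates are equivalent to a single update on the pooled data, so total successes = posterior α − prior α and total failures = posterior β − prior β.
Total across both batches: 20−3=17 detections, 38−14=24 misses.
Subtract the second batch: 17−12=5 detections and 24−11=13 misses.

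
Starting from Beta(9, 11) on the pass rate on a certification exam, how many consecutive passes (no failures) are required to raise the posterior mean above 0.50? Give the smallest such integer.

k = 3

After k passes and 0 failures the posterior is Beta(9+k, 11), with mean (9+k)/(9+11+k).
Set (9+k)/(20+k) > 0.50 and solve: k > (0.50·20 − 9)/(1 − 0.50) = 2.000.
The smallest integer exceeding 2.000 is 3, and checking k=3: (12)/(23) = 0.5217 > 0.50.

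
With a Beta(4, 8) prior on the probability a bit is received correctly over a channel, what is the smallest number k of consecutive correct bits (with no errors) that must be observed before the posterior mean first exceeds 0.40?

After k correct bits and 0 errors the posterior is Beta(4+k, 8), with mean (4+k)/(4+8+k).
Set (4+k)/(12+k) > 0.40 and solve: k > (0.40·12 − 4)/(1 − 0.40) = 1.333.
The smallest integer exceeding 1.333 is 2.

k = 2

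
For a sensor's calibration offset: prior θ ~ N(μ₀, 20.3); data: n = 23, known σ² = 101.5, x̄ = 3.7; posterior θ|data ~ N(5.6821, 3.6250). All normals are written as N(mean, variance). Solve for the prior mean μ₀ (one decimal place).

μ₀ = 14.8

With known observation variance, the Normal–Normal posterior has precision τ_n = τ₀ + n/σ² and mean μ_n = (τ₀μ₀ + (n/σ²)x̄)/τ_n.
Here τ₀ = 1/20.3 = 0.049261 and τ_data = 23/101.5 = 0.226601, so τ_n = 0.275862.
Rearranging for μ₀: μ₀ = (μ_n·τ_n − τ_data·x̄)/τ₀ = (5.6821·0.275862 − 0.226601·3.7) / 0.049261 = 0.729052/0.049261 ≈ 14.8.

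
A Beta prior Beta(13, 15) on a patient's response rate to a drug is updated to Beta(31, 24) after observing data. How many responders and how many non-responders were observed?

A Beta(α, β) prior with s successes and f failures in binomial data gives a Beta(α+s, β+f) posterior.
So s = 31 − 13 = 18 and f = 24 − 15 = 9.

18 responders and 9 non-responders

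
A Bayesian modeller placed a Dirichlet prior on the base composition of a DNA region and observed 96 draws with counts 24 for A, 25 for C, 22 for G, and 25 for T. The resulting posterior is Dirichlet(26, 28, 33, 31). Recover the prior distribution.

For a Dirichlet(α) prior with multinomial counts c, the posterior is Dirichlet(α + c) componentwise.
Subtract each count from the matching posterior parameter: 26−24=2, 28−25=3, 33−22=11, 31−25=6.

Dirichlet(2, 3, 11, 6)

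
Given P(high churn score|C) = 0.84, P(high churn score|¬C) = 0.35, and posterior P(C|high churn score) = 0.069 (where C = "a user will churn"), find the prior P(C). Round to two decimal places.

P(C) = 0.03

Bayes' rule in odds form gives O(C|E) = O(C)·[P(E|C)/P(E|¬C)], hence O(C) = O(C|E)/LR.
Posterior odds = 0.069/(1−0.069) = 0.0741. LR = 0.84/0.35 = 2.4000.
Prior odds = 0.0741/2.4000 = 0.0309, so P(C) = 0.0309/(1+0.0309) ≈ 0.03.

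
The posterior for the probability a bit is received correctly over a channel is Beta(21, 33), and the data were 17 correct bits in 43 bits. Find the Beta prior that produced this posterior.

Beta is conjugate to the binomial likelihood: posterior = Beta(a+s, b+f).
So a = 21 − 17 = 4 and b = 33 − 26 = 7.

Beta(4, 7)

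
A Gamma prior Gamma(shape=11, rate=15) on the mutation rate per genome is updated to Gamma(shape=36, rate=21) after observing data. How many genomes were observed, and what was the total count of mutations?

n = 6 genomes with total 25 mutations

Gamma–Poisson conjugacy: posterior shape = α + Σxᵢ, posterior rate = β + n.
Matching: Σxᵢ = 36 − 11 = 25 and n = 21 − 15 = 6.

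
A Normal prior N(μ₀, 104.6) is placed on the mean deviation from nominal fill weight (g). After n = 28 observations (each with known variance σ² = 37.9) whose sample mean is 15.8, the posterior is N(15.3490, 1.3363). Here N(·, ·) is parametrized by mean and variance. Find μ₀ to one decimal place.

μ₀ = -19.5

The posterior mean is a precision-weighted average: μ_n = (τ₀μ₀ + τ_data·x̄)/(τ₀+τ_data), with τ₀=1/σ₀² and τ_data=n/σ².
Here τ₀ = 1/104.6 = 0.009560 and τ_data = 28/37.9 = 0.738786, so τ_n = 0.748346.
Rearranging for μ₀: μ₀ = (μ_n·τ_n − τ_data·x̄)/τ₀ = (15.3490·0.748346 − 0.738786·15.8) / 0.009560 = -0.186456/0.009560 ≈ -19.5.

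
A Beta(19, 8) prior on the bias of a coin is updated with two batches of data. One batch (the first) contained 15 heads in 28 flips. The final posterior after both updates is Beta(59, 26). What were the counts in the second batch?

Sequential conjugate updates are equivalent to a single update on the pooled data, so total successes = posterior α − prior α and total failures = posterior β − prior β.
Total across both batches: 59−19=40 heads, 26−8=18 tails.
Subtract the first batch: 40−15=25 heads and 18−13=5 tails.

25 heads and 5 tails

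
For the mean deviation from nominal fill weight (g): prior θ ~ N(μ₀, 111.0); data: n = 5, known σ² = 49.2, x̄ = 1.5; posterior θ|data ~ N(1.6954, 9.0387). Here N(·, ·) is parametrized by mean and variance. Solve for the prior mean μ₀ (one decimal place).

μ₀ = 3.9

With known observation variance, the Normal–Normal posterior has precision τ_n = τ₀ + n/σ² and mean μ_n = (τ₀μ₀ + (n/σ²)x̄)/τ_n.
Here τ₀ = 1/111.0 = 0.009009 and τ_data = 5/49.2 = 0.101626, so τ_n = 0.110635.
Rearranging for μ₀: μ₀ = (μ_n·τ_n − τ_data·x̄)/τ₀ = (1.6954·0.110635 − 0.101626·1.5) / 0.009009 = 0.035132/0.009009 ≈ 3.9.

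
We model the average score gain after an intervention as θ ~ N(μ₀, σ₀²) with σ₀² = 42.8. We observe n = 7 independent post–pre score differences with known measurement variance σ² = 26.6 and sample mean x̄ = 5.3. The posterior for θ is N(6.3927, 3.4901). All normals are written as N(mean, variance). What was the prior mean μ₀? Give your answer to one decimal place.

μ₀ = 18.7

The posterior mean is a precision-weighted average: μ_n = (τ₀μ₀ + τ_data·x̄)/(τ₀+τ_data), with τ₀=1/σ₀² and τ_data=n/σ².
Here τ₀ = 1/42.8 = 0.023364 and τ_data = 7/26.6 = 0.263158, so τ_n = 0.286522.
Rearranging for μ₀: μ₀ = (μ_n·τ_n − τ_data·x̄)/τ₀ = (6.3927·0.286522 − 0.263158·5.3) / 0.023364 = 0.436912/0.023364 ≈ 18.7.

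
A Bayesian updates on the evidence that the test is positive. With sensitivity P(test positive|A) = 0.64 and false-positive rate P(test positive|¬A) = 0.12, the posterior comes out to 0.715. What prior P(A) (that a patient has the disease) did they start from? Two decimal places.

P(A) = 0.32

In odds form, posterior odds = prior odds × likelihood ratio, so prior odds = posterior odds ÷ LR.
Posterior odds = 0.715/(1−0.715) = 2.5088. LR = 0.64/0.12 = 5.3333.
Prior odds = 2.5088/5.3333 = 0.4704, so P(A) = 0.4704/(1+0.4704) ≈ 0.32.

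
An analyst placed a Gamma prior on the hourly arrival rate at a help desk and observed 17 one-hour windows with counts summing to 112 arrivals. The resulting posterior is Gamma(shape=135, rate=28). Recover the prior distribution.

Gamma–Poisson conjugacy: posterior shape = α + Σxᵢ, posterior rate = β + n.
So α = 135 − 112 = 23 and β = 28 − 17 = 11.

Gamma(shape=23, rate=11)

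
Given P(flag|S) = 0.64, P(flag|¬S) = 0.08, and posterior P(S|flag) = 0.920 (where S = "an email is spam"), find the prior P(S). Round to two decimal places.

In odds form, posterior odds = prior odds × likelihood ratio, so prior odds = posterior odds ÷ LR.
Posterior odds = 0.920/(1−0.920) = 11.5000. LR = 0.64/0.08 = 8.0000.
Prior odds = 11.5000/8.0000 = 1.4375, so P(S) = 1.4375/(1+1.4375) ≈ 0.59.

P(S) = 0.59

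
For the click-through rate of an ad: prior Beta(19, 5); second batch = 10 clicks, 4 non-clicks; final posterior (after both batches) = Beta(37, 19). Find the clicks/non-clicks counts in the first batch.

Sequential conjugate updates are equivalent to a single update on the pooled data, so total successes = posterior α − prior α and total failures = posterior β − prior β.
Total across both batches: 37−19=18 clicks, 19−5=14 non-clicks.
Subtract the second batch: 18−10=8 clicks and 14−4=10 non-clicks.

8 clicks and 10 non-clicks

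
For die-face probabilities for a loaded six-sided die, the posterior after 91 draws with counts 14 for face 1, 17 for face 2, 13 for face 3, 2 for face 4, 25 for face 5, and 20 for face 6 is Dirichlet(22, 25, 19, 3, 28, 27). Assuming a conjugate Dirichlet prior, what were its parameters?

Dirichlet(8, 8, 6, 1, 3, 7)

For a Dirichlet(α) prior with multinomial counts c, the posterior is Dirichlet(α + c) componentwise.
Subtract each count from the matching posterior parameter: 22−14=8, 25−17=8, 19−13=6, 3−2=1, 28−25=3, 27−20=7.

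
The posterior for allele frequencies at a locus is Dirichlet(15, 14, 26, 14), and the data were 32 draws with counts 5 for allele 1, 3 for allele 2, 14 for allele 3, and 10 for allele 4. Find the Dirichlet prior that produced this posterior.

Dirichlet(10, 11, 12, 4)

For a Dirichlet(α) prior with multinomial counts c, the posterior is Dirichlet(α + c) componentwise.
Subtract each count from the matching posterior parameter: 15−5=10, 14−3=11, 26−14=12, 14−10=4.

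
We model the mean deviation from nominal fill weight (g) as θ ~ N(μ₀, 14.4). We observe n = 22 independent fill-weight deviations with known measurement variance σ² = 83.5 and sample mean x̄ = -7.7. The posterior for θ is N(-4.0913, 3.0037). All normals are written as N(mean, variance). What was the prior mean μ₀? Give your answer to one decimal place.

The posterior mean is a precision-weighted average: μ_n = (τ₀μ₀ + τ_data·x̄)/(τ₀+τ_data), with τ₀=1/σ₀² and τ_data=n/σ².
Here τ₀ = 1/14.4 = 0.069444 and τ_data = 22/83.5 = 0.263473, so τ_n = 0.332917.
Rearranging for μ₀: μ₀ = (μ_n·τ_n − τ_data·x̄)/τ₀ = (-4.0913·0.332917 − 0.263473·-7.7) / 0.069444 = 0.666679/0.069444 ≈ 9.6.

μ₀ = 9.6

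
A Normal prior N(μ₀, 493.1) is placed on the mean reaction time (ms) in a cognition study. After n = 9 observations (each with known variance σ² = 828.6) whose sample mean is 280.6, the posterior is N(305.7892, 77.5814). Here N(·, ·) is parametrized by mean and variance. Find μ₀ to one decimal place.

With known observation variance, the Normal–Normal posterior has precision τ_n = τ₀ + n/σ² and mean μ_n = (τ₀μ₀ + (n/σ²)x̄)/τ_n.
Here τ₀ = 1/493.1 = 0.002028 and τ_data = 9/828.6 = 0.010862, so τ_n = 0.012890.
Rearranging for μ₀: μ₀ = (μ_n·τ_n − τ_data·x̄)/τ₀ = (305.7892·0.012890 − 0.010862·280.6) / 0.002028 = 0.893746/0.002028 ≈ 440.7.

μ₀ = 440.7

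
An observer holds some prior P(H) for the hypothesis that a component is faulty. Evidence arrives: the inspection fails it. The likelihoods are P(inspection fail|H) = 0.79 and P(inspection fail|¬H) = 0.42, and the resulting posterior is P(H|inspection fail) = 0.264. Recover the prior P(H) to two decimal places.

Bayes' rule in odds form gives O(H|E) = O(H)·[P(E|H)/P(E|¬H)], hence O(H) = O(H|E)/LR.
Posterior odds = 0.264/(1−0.264) = 0.3587. LR = 0.79/0.42 = 1.8810.
Prior odds = 0.3587/1.8810 = 0.1907, so P(H) = 0.1907/(1+0.1907) ≈ 0.16.

P(H) = 0.16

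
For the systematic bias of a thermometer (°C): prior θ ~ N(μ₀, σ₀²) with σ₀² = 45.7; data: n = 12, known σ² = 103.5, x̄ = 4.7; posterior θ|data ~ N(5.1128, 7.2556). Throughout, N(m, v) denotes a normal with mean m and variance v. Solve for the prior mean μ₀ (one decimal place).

With known observation variance, the Normal–Normal posterior has precision τ_n = τ₀ + n/σ² and mean μ_n = (τ₀μ₀ + (n/σ²)x̄)/τ_n.
Here τ₀ = 1/45.7 = 0.021882 and τ_data = 12/103.5 = 0.115942, so τ_n = 0.137824.
Rearranging for μ₀: μ₀ = (μ_n·τ_n − τ_data·x̄)/τ₀ = (5.1128·0.137824 − 0.115942·4.7) / 0.021882 = 0.159739/0.021882 ≈ 7.3.

μ₀ = 7.3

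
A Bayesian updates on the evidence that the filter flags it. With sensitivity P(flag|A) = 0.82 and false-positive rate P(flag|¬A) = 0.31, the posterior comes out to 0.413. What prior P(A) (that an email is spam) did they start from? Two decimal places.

Bayes' rule in odds form gives O(A|E) = O(A)·[P(E|A)/P(E|¬A)], hence O(A) = O(A|E)/LR.
Posterior odds = 0.413/(1−0.413) = 0.7036. LR = 0.82/0.31 = 2.6452.
Prior odds = 0.7036/2.6452 = 0.2660, so P(A) = 0.2660/(1+0.2660) ≈ 0.21.

P(A) = 0.21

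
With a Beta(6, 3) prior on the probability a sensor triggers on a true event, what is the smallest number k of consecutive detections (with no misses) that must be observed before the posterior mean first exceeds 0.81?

After k detections and 0 misses the posterior is Beta(6+k, 3), with mean (6+k)/(6+3+k).
Set (6+k)/(9+k) > 0.81 and solve: k > (0.81·9 − 6)/(1 − 0.81) = 6.789.
The smallest integer exceeding 6.789 is 7, and checking k=7: (13)/(16) = 0.8125 > 0.81.

k = 7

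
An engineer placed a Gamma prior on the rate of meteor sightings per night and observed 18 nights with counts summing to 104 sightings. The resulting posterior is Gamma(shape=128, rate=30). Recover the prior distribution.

Gamma(shape=24, rate=12)

A Gamma(α, β) prior (rate parametrization) on a Poisson rate with n observations summing to S gives posterior Gamma(α+S, β+n).
So α = 128 − 104 = 24 and β = 30 − 18 = 12.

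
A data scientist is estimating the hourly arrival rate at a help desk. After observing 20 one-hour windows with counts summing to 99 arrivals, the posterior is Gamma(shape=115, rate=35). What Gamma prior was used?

Gamma(shape=16, rate=15)

A Gamma(α, β) prior (rate parametrization) on a Poisson rate with n observations summing to S gives posterior Gamma(α+S, β+n).
So α = 115 − 99 = 16 and β = 35 − 20 = 15.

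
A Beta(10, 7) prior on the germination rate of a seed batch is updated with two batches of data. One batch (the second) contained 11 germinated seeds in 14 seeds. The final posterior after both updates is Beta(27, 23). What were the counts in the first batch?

Sequential conjugate updates are equivalent to a single update on the pooled data, so total successes = posterior α − prior α and total failures = posterior β − prior β.
Total across both batches: 27−10=17 germinated seeds, 23−7=16 non-germinating seeds.
Subtract the second batch: 17−11=6 germinated seeds and 16−3=13 non-germinating seeds.

6 germinated seeds and 13 non-germinating seeds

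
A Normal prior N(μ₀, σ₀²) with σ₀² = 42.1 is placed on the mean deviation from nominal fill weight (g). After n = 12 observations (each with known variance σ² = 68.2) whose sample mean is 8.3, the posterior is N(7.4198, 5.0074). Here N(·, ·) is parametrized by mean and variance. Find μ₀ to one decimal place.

The posterior mean is a precision-weighted average: μ_n = (τ₀μ₀ + τ_data·x̄)/(τ₀+τ_data), with τ₀=1/σ₀² and τ_data=n/σ².
Here τ₀ = 1/42.1 = 0.023753 and τ_data = 12/68.2 = 0.175953, so τ_n = 0.199706.
Rearranging for μ₀: μ₀ = (μ_n·τ_n − τ_data·x̄)/τ₀ = (7.4198·0.199706 − 0.175953·8.3) / 0.023753 = 0.021369/0.023753 ≈ 0.9.

μ₀ = 0.9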